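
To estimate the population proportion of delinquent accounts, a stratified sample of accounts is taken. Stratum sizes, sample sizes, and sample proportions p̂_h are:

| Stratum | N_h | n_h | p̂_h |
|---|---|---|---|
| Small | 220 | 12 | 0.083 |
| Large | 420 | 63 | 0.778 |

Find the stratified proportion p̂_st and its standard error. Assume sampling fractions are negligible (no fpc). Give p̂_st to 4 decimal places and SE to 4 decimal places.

N = 640; stratum weights W_h = N_h/N.
p̂_st = Σ W_h p̂_h = (220·0.083 + 420·0.778)/640 = 0.53909
V̂(p̂_st) = Σ W_h² p̂_h(1−p̂_h)/(n_h−1):
  stratum Small: (220/640)²·0.083·0.917/11 = 0.000817599
  stratum Large: (420/640)²·0.778·0.222/62 = 0.00119972
V̂(p̂_st) = 0.00201732; SE = √V̂ = 0.0449146

p̂_st ≈ 0.5391, SE ≈ 0.0449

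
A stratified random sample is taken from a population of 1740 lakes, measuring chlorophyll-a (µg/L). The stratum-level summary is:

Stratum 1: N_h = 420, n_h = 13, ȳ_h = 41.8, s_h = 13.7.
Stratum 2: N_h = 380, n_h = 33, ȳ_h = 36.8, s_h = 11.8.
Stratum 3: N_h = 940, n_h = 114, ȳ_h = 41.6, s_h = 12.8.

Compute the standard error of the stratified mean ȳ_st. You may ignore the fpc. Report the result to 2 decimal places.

V̂(ȳ_st) = Σ W_h² s_h²/n_h, with W_h = N_h/N and N = 1740:
  stratum 1: (420/1740)²·13.7²/13 = 0.841197
  stratum 2: (380/1740)²·11.8²/33 = 0.201242
  stratum 3: (940/1740)²·12.8²/114 = 0.419442
V̂(ȳ_st) = 1.46188
SE(ȳ_st) = √1.46188 = 1.20908

SE(ȳ_st) ≈ 1.21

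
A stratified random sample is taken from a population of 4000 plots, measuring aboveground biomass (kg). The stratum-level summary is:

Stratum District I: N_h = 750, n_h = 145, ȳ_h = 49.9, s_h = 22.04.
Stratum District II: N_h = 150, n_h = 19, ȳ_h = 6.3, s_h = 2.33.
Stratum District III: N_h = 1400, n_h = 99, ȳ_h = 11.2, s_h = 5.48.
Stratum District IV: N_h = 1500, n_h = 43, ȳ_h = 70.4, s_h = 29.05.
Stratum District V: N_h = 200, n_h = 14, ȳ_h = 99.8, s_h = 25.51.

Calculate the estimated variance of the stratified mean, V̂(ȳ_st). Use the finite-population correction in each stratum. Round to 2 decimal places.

V̂(ȳ_st) ≈ 2.92

V̂(ȳ_st) = Σ W_h² (1 − n_h/N_h) s_h²/n_h, with W_h = N_h/N and N = 4000:
  stratum District I: (750/4000)²·(1 − 145/750)·22.04²/145 = 0.0950062
  stratum District II: (150/4000)²·(1 − 19/150)·2.33²/19 = 0.000350914
  stratum District III: (1400/4000)²·(1 − 99/1400)·5.48²/99 = 0.0345312
  stratum District IV: (1500/4000)²·(1 − 43/1500)·29.05²/43 = 2.68074
  stratum District V: (200/4000)²·(1 − 14/200)·25.51²/14 = 0.108073
V̂(ȳ_st) = 2.9187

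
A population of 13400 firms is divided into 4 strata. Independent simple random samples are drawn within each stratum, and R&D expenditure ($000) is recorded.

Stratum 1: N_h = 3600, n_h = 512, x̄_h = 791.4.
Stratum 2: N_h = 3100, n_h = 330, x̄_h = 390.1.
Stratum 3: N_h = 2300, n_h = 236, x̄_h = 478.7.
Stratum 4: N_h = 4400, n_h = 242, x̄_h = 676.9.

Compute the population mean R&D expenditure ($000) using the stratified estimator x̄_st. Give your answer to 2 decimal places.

N = Σ N_h = 13400. Stratum weights W_h = N_h/N.
x̄_st = (3600·791.4 + 3100·390.1 + 2300·478.7 + 4400·676.9) / 13400 = 607.2925

x̄_st ≈ 607.29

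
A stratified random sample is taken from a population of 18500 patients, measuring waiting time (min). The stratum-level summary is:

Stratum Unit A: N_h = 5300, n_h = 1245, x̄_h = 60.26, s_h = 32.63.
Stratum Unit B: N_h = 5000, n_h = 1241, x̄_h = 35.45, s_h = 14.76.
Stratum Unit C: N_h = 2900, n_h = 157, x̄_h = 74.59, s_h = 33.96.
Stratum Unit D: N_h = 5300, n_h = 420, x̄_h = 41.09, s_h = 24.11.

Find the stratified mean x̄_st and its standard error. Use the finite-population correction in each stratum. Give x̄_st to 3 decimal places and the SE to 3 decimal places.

x̄_st = Σ W_h x̄_h = (5300·60.26 + 5000·35.45 + 2900·74.59 + 5300·41.09)/18500 = 50.30897
V̂(x̄_st) = Σ W_h² (1 − n_h/N_h) s_h²/n_h, with W_h = N_h/N and N = 18500:
  stratum Unit A: (5300/18500)²·(1 − 1245/5300)·32.63²/1245 = 0.0537017
  stratum Unit B: (5000/18500)²·(1 − 1241/5000)·14.76²/1241 = 0.00964051
  stratum Unit C: (2900/18500)²·(1 − 157/2900)·33.96²/157 = 0.170732
  stratum Unit D: (5300/18500)²·(1 − 420/5300)·24.11²/420 = 0.104592
V̂(x̄_st) = 0.338666
SE(x̄_st) = √0.338666 = 0.581951

x̄_st ≈ 50.309, SE ≈ 0.582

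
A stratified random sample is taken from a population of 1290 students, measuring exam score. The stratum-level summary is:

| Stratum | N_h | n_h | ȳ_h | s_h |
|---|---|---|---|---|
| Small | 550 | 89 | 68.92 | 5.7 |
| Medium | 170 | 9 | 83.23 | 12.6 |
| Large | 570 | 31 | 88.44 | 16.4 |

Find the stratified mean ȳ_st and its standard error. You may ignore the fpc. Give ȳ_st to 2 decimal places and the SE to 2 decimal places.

ȳ_st = Σ W_h ȳ_h = (550·68.92 + 170·83.23 + 570·88.44)/1290 = 79.43093
V̂(ȳ_st) = Σ W_h² s_h²/n_h, with W_h = N_h/N and N = 1290:
  stratum Small: (550/1290)²·5.7²/89 = 0.0663599
  stratum Medium: (170/1290)²·12.6²/9 = 0.306349
  stratum Large: (570/1290)²·16.4²/31 = 1.69393
V̂(ȳ_st) = 2.06664
SE(ȳ_st) = √2.06664 = 1.43758

ȳ_st ≈ 79.43, SE ≈ 1.44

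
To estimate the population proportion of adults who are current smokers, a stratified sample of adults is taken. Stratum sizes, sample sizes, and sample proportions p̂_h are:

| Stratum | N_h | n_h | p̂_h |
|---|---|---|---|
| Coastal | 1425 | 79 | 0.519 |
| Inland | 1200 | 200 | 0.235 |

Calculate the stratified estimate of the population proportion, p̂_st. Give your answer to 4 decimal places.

p̂_st ≈ 0.3892

N = 2625; stratum weights W_h = N_h/N.
p̂_st = Σ W_h p̂_h = (1425·0.519 + 1200·0.235)/2625 = 0.38917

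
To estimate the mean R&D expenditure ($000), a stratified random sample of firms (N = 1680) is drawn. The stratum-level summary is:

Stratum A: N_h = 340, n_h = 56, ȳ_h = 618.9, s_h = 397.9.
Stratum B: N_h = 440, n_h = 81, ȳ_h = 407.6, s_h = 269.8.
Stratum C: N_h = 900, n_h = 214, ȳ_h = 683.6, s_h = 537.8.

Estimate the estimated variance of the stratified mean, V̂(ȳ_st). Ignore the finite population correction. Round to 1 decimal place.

V̂(ȳ_st) = Σ W_h² s_h²/n_h, with W_h = N_h/N and N = 1680:
  stratum A: (340/1680)²·397.9²/56 = 115.797
  stratum B: (440/1680)²·269.8²/81 = 61.6433
  stratum C: (900/1680)²·537.8²/214 = 387.877
V̂(ȳ_st) = 565.318

V̂(ȳ_st) ≈ 565.3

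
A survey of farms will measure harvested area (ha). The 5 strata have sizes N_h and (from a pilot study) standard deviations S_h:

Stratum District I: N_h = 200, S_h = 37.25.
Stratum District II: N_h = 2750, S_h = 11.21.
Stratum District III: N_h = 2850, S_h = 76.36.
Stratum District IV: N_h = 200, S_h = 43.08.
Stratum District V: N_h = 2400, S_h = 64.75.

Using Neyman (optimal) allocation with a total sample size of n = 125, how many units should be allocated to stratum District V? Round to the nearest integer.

46

Neyman allocation: n_h = n · N_h S_h / Σ N_i S_i, with n = 125.
  stratum District I: N_h·S_h = 200·37.25 = 7450.00
  stratum District II: N_h·S_h = 2750·11.21 = 30827.50
  stratum District III: N_h·S_h = 2850·76.36 = 217626.00
  stratum District IV: N_h·S_h = 200·43.08 = 8616.00
  stratum District V: N_h·S_h = 2400·64.75 = 155400.00
Σ N_h S_h = 419919.50
n for stratum District V = 125·155400.00/419919.50 = 46.259 → 46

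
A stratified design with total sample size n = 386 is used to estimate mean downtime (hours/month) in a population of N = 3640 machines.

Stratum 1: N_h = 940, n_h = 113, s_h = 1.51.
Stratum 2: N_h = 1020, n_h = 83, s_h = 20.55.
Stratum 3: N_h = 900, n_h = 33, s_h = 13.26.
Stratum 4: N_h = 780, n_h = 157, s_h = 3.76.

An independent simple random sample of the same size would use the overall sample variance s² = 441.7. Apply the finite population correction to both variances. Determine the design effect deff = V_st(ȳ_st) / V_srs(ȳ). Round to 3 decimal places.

deff ≈ 0.670

V̂(ȳ_st) = Σ W_h² (1 − n_h/N_h) s_h²/n_h, with W_h = N_h/N and N = 3640:
  stratum 1: (940/3640)²·(1 − 113/940)·1.51²/113 = 0.00118388
  stratum 2: (1020/3640)²·(1 − 83/1020)·20.55²/83 = 0.367014
  stratum 3: (900/3640)²·(1 − 33/900)·13.26²/33 = 0.313785
  stratum 4: (780/3640)²·(1 − 157/780)·3.76²/157 = 0.0033026
V_st = 0.685285
V_srs = (1 − 386/3640)·441.7/386 = 1.02295
deff = V_st / V_srs = 0.685285/1.02295 = 0.6699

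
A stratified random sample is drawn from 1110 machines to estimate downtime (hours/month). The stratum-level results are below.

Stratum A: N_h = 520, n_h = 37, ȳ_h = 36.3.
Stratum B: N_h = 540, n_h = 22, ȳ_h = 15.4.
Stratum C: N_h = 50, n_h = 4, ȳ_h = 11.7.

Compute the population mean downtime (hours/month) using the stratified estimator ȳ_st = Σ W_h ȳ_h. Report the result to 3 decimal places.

N = Σ N_h = 1110. Stratum weights W_h = N_h/N.
ȳ_st = (520·36.3 + 540·15.4 + 50·11.7) / 1110 = 25.02432

ȳ_st ≈ 25.024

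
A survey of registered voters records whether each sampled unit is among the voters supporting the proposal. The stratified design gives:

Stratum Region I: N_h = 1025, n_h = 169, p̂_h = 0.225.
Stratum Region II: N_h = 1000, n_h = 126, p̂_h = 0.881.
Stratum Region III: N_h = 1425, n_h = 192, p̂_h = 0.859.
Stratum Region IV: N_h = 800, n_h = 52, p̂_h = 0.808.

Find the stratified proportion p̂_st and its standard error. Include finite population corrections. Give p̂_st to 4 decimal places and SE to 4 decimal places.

N = 4250; stratum weights W_h = N_h/N.
p̂_st = Σ W_h p̂_h = (1025·0.225 + 1000·0.881 + 1425·0.859 + 800·0.808)/4250 = 0.70167
V̂(p̂_st) = Σ W_h² (1 − n_h/N_h) p̂_h(1−p̂_h)/(n_h−1):
  stratum Region I: (1025/4250)²·(1 − 169/1025)·0.225·0.775/168 = 5.04191e-05
  stratum Region II: (1000/4250)²·(1 − 126/1000)·0.881·0.119/125 = 4.05832e-05
  stratum Region III: (1425/4250)²·(1 − 192/1425)·0.859·0.141/191 = 6.16849e-05
  stratum Region IV: (800/4250)²·(1 − 52/800)·0.808·0.192/51 = 0.000100776
V̂(p̂_st) = 0.000253463; SE = √V̂ = 0.0159205

p̂_st ≈ 0.7017, SE ≈ 0.0159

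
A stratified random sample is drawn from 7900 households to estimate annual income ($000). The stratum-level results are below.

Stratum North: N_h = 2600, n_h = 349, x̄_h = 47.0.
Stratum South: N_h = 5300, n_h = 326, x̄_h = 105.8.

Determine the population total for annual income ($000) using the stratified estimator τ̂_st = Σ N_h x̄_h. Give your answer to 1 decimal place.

τ̂_st = Σ N_h x̄_h = 2600·47.0 + 5300·105.8 = 682940.0

τ̂_st ≈ 682940.0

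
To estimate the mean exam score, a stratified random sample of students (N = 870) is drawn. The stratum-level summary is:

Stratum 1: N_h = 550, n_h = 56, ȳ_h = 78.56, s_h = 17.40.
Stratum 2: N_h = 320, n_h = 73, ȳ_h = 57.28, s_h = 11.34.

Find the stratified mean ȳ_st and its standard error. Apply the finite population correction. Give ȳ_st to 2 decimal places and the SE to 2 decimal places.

ȳ_st = Σ W_h ȳ_h = (550·78.56 + 320·57.28)/870 = 70.73287
V̂(ȳ_st) = Σ W_h² (1 − n_h/N_h) s_h²/n_h, with W_h = N_h/N and N = 870:
  stratum 1: (550/870)²·(1 − 56/550)·17.40²/56 = 1.94071
  stratum 2: (320/870)²·(1 − 73/320)·11.34²/73 = 0.183955
V̂(ȳ_st) = 2.12467
SE(ȳ_st) = √2.12467 = 1.45762

ȳ_st ≈ 70.73, SE ≈ 1.46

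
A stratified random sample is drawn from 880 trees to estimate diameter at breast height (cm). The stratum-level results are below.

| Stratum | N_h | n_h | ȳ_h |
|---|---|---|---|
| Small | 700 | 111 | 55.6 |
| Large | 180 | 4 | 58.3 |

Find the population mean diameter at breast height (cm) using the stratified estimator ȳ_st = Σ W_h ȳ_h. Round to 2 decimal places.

ȳ_st ≈ 56.15

N = Σ N_h = 880. Stratum weights W_h = N_h/N.
ȳ_st = (700·55.6 + 180·58.3) / 880 = 56.1523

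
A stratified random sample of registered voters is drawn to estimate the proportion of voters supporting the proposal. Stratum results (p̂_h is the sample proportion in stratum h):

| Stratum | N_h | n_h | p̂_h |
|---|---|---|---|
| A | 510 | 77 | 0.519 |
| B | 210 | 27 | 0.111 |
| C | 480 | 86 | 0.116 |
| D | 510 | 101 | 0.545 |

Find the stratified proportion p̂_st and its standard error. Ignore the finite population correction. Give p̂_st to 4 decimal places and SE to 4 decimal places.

N = 1710; stratum weights W_h = N_h/N.
p̂_st = Σ W_h p̂_h = (510·0.519 + 210·0.111 + 480·0.116 + 510·0.545)/1710 = 0.36353
V̂(p̂_st) = Σ W_h² p̂_h(1−p̂_h)/(n_h−1):
  stratum A: (510/1710)²·0.519·0.481/76 = 0.000292178
  stratum B: (210/1710)²·0.111·0.889/26 = 5.72398e-05
  stratum C: (480/1710)²·0.116·0.884/85 = 9.50564e-05
  stratum D: (510/1710)²·0.545·0.455/100 = 0.000220575
V̂(p̂_st) = 0.000665049; SE = √V̂ = 0.0257885

p̂_st ≈ 0.3635, SE ≈ 0.0258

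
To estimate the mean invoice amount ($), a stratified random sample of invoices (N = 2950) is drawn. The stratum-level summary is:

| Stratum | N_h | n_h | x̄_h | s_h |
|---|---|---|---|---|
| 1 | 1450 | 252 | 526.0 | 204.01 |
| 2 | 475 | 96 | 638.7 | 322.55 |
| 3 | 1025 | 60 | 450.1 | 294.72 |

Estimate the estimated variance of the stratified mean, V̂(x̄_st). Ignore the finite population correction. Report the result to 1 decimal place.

V̂(x̄_st) ≈ 242.8

V̂(x̄_st) = Σ W_h² s_h²/n_h, with W_h = N_h/N and N = 2950:
  stratum 1: (1450/2950)²·204.01²/252 = 39.902
  stratum 2: (475/2950)²·322.55²/96 = 28.0974
  stratum 3: (1025/2950)²·294.72²/60 = 174.772
V̂(x̄_st) = 242.771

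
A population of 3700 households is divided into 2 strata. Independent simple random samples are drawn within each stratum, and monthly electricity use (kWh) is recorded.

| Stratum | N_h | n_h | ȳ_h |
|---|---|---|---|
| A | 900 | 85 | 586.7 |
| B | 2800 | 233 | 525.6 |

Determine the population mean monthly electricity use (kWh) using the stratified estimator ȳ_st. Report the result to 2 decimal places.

N = Σ N_h = 3700. Stratum weights W_h = N_h/N.
ȳ_st = (900·586.7 + 2800·525.6) / 3700 = 540.4622

ȳ_st ≈ 540.46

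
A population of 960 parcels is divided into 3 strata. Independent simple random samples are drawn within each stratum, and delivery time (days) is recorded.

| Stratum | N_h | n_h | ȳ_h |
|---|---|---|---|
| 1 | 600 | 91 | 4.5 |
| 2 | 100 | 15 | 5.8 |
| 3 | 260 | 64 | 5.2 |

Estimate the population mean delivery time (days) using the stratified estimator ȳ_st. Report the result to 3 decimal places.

N = Σ N_h = 960. Stratum weights W_h = N_h/N.
ȳ_st = (600·4.5 + 100·5.8 + 260·5.2) / 960 = 4.82500

ȳ_st ≈ 4.825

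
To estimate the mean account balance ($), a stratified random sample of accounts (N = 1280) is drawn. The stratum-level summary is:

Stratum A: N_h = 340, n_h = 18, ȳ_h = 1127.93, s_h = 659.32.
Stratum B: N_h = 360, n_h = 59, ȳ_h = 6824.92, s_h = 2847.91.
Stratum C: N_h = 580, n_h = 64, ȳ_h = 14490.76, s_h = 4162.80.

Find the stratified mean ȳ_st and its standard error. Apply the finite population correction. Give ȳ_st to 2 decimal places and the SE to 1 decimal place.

ȳ_st = Σ W_h ȳ_h = (340·1127.93 + 360·6824.92 + 580·14490.76)/1280 = 8785.24078
V̂(ȳ_st) = Σ W_h² (1 − n_h/N_h) s_h²/n_h, with W_h = N_h/N and N = 1280:
  stratum A: (340/1280)²·(1 − 18/340)·659.32²/18 = 1613.74
  stratum B: (360/1280)²·(1 − 59/360)·2847.91²/59 = 9091.79
  stratum C: (580/1280)²·(1 − 64/580)·4162.80²/64 = 49459.4
V̂(ȳ_st) = 60164.9
SE(ȳ_st) = √60164.9 = 245.285

ȳ_st ≈ 8785.24, SE ≈ 245.3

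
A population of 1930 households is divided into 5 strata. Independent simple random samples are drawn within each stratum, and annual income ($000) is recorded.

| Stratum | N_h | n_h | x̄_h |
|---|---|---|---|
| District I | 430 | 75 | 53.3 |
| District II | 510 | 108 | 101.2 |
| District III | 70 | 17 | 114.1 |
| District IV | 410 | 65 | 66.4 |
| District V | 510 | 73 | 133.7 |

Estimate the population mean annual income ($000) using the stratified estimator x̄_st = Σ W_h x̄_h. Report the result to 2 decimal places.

N = Σ N_h = 1930. Stratum weights W_h = N_h/N.
x̄_st = (430·53.3 + 510·101.2 + 70·114.1 + 410·66.4 + 510·133.7) / 1930 = 92.1912

x̄_st ≈ 92.19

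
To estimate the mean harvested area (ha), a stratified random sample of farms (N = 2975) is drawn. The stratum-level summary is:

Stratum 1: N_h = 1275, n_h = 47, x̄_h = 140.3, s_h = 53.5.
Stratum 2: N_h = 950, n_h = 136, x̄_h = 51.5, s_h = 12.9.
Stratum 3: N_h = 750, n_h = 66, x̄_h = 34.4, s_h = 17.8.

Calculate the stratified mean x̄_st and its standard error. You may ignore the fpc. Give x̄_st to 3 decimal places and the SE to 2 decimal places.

x̄_st ≈ 85.246, SE ≈ 3.41

x̄_st = Σ W_h x̄_h = (1275·140.3 + 950·51.5 + 750·34.4)/2975 = 85.24622
V̂(x̄_st) = Σ W_h² s_h²/n_h, with W_h = N_h/N and N = 2975:
  stratum 1: (1275/2975)²·53.5²/47 = 11.1855
  stratum 2: (950/2975)²·12.9²/136 = 0.124771
  stratum 3: (750/2975)²·17.8²/66 = 0.305102
V̂(x̄_st) = 11.6154
SE(x̄_st) = √11.6154 = 3.40814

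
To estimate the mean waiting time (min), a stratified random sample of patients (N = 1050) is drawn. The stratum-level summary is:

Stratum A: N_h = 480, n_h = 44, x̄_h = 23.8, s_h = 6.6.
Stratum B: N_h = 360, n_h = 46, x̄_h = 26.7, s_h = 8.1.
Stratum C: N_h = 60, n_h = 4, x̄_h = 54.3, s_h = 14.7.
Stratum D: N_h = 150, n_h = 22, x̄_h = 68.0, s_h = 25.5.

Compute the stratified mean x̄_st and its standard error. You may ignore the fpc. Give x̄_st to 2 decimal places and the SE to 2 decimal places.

x̄_st = Σ W_h x̄_h = (480·23.8 + 360·26.7 + 60·54.3 + 150·68.0)/1050 = 32.85143
V̂(x̄_st) = Σ W_h² s_h²/n_h, with W_h = N_h/N and N = 1050:
  stratum A: (480/1050)²·6.6²/44 = 0.20689
  stratum B: (360/1050)²·8.1²/46 = 0.167664
  stratum C: (60/1050)²·14.7²/4 = 0.1764
  stratum D: (150/1050)²·25.5²/22 = 0.6032
V̂(x̄_st) = 1.15415
SE(x̄_st) = √1.15415 = 1.07432

x̄_st ≈ 32.85, SE ≈ 1.07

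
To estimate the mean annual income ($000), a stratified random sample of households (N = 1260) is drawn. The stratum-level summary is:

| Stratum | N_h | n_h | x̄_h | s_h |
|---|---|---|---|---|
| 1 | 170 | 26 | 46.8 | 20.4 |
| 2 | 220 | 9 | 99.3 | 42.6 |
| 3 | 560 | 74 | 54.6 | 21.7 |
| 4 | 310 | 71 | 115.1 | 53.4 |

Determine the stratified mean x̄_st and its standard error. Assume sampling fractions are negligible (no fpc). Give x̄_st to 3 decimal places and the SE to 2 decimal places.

x̄_st = Σ W_h x̄_h = (170·46.8 + 220·99.3 + 560·54.6 + 310·115.1)/1260 = 76.23730
V̂(x̄_st) = Σ W_h² s_h²/n_h, with W_h = N_h/N and N = 1260:
  stratum 1: (170/1260)²·20.4²/26 = 0.291369
  stratum 2: (220/1260)²·42.6²/9 = 6.14725
  stratum 3: (560/1260)²·21.7²/74 = 1.25696
  stratum 4: (310/1260)²·53.4²/71 = 2.43112
V̂(x̄_st) = 10.1267
SE(x̄_st) = √10.1267 = 3.18225

x̄_st ≈ 76.237, SE ≈ 3.18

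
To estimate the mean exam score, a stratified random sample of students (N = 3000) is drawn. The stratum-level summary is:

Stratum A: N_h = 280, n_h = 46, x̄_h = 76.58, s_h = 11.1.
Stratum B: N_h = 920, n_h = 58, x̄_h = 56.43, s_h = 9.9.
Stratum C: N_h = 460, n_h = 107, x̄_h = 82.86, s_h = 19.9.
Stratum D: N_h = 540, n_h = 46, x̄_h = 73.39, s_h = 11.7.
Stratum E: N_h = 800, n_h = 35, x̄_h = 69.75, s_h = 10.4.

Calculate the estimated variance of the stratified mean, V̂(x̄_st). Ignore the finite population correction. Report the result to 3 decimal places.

V̂(x̄_st) ≈ 0.585

V̂(x̄_st) = Σ W_h² s_h²/n_h, with W_h = N_h/N and N = 3000:
  stratum A: (280/3000)²·11.1²/46 = 0.0233325
  stratum B: (920/3000)²·9.9²/58 = 0.158919
  stratum C: (460/3000)²·19.9²/107 = 0.0870153
  stratum D: (540/3000)²·11.7²/46 = 0.0964182
  stratum E: (800/3000)²·10.4²/35 = 0.219754
V̂(x̄_st) = 0.585439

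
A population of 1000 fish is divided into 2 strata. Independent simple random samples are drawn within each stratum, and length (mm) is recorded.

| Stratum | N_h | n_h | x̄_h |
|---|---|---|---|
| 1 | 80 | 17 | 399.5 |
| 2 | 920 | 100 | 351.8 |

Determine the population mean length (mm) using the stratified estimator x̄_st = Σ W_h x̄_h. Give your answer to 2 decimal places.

N = Σ N_h = 1000. Stratum weights W_h = N_h/N.
x̄_st = (80·399.5 + 920·351.8) / 1000 = 355.6160

x̄_st ≈ 355.62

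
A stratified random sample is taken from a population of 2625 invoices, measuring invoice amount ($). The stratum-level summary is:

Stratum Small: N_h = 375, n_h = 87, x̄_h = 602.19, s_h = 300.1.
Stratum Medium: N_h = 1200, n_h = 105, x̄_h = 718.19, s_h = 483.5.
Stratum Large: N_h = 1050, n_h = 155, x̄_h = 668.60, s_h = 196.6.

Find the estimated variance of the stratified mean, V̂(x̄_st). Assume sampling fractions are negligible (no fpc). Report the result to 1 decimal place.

V̂(x̄_st) = Σ W_h² s_h²/n_h, with W_h = N_h/N and N = 2625:
  stratum Small: (375/2625)²·300.1²/87 = 21.126
  stratum Medium: (1200/2625)²·483.5²/105 = 465.273
  stratum Large: (1050/2625)²·196.6²/155 = 39.8984
V̂(x̄_st) = 526.297

V̂(x̄_st) ≈ 526.3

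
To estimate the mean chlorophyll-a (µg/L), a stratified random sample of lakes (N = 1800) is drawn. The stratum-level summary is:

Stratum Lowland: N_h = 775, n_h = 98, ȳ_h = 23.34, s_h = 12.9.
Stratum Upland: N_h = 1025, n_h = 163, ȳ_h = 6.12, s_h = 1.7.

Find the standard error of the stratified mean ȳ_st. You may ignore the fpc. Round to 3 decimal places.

V̂(ȳ_st) = Σ W_h² s_h²/n_h, with W_h = N_h/N and N = 1800:
  stratum Lowland: (775/1800)²·12.9²/98 = 0.314783
  stratum Upland: (1025/1800)²·1.7²/163 = 0.00574927
V̂(ȳ_st) = 0.320533
SE(ȳ_st) = √0.320533 = 0.566156

SE(ȳ_st) ≈ 0.566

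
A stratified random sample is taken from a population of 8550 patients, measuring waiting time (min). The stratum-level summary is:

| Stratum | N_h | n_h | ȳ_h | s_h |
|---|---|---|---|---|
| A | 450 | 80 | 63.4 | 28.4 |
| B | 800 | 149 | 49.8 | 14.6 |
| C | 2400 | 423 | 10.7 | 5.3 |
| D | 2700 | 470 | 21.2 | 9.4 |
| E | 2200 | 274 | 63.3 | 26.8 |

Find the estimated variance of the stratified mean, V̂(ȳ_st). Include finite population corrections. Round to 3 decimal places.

V̂(ȳ_st) = Σ W_h² (1 − n_h/N_h) s_h²/n_h, with W_h = N_h/N and N = 8550:
  stratum A: (450/8550)²·(1 − 80/450)·28.4²/80 = 0.022963
  stratum B: (800/8550)²·(1 − 149/800)·14.6²/149 = 0.010192
  stratum C: (2400/8550)²·(1 − 423/2400)·5.3²/423 = 0.0043102
  stratum D: (2700/8550)²·(1 − 470/2700)·9.4²/470 = 0.0154844
  stratum E: (2200/8550)²·(1 − 274/2200)·26.8²/274 = 0.151938
V̂(ȳ_st) = 0.204887

V̂(ȳ_st) ≈ 0.205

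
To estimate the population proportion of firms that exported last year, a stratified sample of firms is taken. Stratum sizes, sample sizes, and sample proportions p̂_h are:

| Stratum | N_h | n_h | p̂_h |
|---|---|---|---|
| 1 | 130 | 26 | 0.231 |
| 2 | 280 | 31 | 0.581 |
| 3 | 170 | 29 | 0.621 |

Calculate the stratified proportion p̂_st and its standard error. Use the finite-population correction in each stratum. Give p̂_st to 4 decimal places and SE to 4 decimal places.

p̂_st ≈ 0.5143, SE ≈ 0.0507

N = 580; stratum weights W_h = N_h/N.
p̂_st = Σ W_h p̂_h = (130·0.231 + 280·0.581 + 170·0.621)/580 = 0.51428
V̂(p̂_st) = Σ W_h² (1 − n_h/N_h) p̂_h(1−p̂_h)/(n_h−1):
  stratum 1: (130/580)²·(1 − 26/130)·0.231·0.769/25 = 0.000285574
  stratum 2: (280/580)²·(1 − 31/280)·0.581·0.419/30 = 0.00168178
  stratum 3: (170/580)²·(1 − 29/170)·0.621·0.379/28 = 0.000598942
V̂(p̂_st) = 0.0025663; SE = √V̂ = 0.0506587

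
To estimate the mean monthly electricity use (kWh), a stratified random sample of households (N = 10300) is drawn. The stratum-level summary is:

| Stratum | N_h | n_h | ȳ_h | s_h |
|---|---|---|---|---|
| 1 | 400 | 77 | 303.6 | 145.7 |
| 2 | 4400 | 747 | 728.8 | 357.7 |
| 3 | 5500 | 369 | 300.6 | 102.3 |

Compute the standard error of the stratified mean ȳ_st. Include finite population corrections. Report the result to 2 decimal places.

SE(ȳ_st) ≈ 5.82

V̂(ȳ_st) = Σ W_h² (1 − n_h/N_h) s_h²/n_h, with W_h = N_h/N and N = 10300:
  stratum 1: (400/10300)²·(1 − 77/400)·145.7²/77 = 0.33575
  stratum 2: (4400/10300)²·(1 − 747/4400)·357.7²/747 = 25.9505
  stratum 3: (5500/10300)²·(1 − 369/5500)·102.3²/369 = 7.54423
V̂(ȳ_st) = 33.8305
SE(ȳ_st) = √33.8305 = 5.8164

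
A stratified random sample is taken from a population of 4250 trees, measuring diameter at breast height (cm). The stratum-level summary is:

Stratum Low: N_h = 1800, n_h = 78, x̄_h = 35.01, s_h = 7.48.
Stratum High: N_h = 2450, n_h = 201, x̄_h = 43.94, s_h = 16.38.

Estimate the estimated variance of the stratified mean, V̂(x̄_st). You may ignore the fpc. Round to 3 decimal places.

V̂(x̄_st) ≈ 0.572

V̂(x̄_st) = Σ W_h² s_h²/n_h, with W_h = N_h/N and N = 4250:
  stratum Low: (1800/4250)²·7.48²/78 = 0.12867
  stratum High: (2450/4250)²·16.38²/201 = 0.443594
V̂(x̄_st) = 0.572264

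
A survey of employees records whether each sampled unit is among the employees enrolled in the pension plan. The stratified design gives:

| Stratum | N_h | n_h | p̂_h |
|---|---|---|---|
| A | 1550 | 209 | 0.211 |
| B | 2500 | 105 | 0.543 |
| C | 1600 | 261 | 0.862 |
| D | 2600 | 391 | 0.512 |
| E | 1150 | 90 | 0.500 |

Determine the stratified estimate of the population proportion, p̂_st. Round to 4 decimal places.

p̂_st ≈ 0.5287

N = 9400; stratum weights W_h = N_h/N.
p̂_st = Σ W_h p̂_h = (1550·0.211 + 2500·0.543 + 1600·0.862 + 2600·0.512 + 1150·0.500)/9400 = 0.52872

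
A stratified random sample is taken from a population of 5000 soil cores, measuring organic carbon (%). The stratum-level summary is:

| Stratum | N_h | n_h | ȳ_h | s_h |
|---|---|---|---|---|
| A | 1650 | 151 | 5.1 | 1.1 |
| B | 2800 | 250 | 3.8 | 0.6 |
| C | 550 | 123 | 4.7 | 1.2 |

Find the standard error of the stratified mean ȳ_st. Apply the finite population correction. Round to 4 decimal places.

V̂(ȳ_st) = Σ W_h² (1 − n_h/N_h) s_h²/n_h, with W_h = N_h/N and N = 5000:
  stratum A: (1650/5000)²·(1 − 151/1650)·1.1²/151 = 0.000792782
  stratum B: (2800/5000)²·(1 − 250/2800)·0.6²/250 = 0.000411264
  stratum C: (550/5000)²·(1 − 123/550)·1.2²/123 = 0.000109979
V̂(ȳ_st) = 0.00131402
SE(ȳ_st) = √0.00131402 = 0.0362495

SE(ȳ_st) ≈ 0.0362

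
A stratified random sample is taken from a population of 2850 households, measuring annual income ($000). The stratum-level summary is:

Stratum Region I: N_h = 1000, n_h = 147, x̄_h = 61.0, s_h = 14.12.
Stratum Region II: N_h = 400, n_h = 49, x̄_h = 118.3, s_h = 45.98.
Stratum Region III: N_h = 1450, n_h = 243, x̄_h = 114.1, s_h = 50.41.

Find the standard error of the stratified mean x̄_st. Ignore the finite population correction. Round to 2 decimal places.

V̂(x̄_st) = Σ W_h² s_h²/n_h, with W_h = N_h/N and N = 2850:
  stratum Region I: (1000/2850)²·14.12²/147 = 0.166979
  stratum Region II: (400/2850)²·45.98²/49 = 0.849908
  stratum Region III: (1450/2850)²·50.41²/243 = 2.70691
V̂(x̄_st) = 3.7238
SE(x̄_st) = √3.7238 = 1.92971

SE(x̄_st) ≈ 1.93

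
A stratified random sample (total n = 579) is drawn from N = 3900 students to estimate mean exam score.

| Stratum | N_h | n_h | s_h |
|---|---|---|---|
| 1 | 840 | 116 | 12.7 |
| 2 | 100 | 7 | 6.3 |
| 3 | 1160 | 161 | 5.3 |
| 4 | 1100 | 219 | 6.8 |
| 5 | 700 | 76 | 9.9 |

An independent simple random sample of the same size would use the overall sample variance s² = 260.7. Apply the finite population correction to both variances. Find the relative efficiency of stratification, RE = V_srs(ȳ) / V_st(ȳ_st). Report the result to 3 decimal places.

V̂(ȳ_st) = Σ W_h² (1 − n_h/N_h) s_h²/n_h, with W_h = N_h/N and N = 3900:
  stratum 1: (840/3900)²·(1 − 116/840)·12.7²/116 = 0.0555953
  stratum 2: (100/3900)²·(1 − 7/100)·6.3²/7 = 0.00346686
  stratum 3: (1160/3900)²·(1 − 161/1160)·5.3²/161 = 0.0132929
  stratum 4: (1100/3900)²·(1 − 219/1100)·6.8²/219 = 0.0134528
  stratum 5: (700/3900)²·(1 − 76/700)·9.9²/76 = 0.0370348
V_st = 0.122843
V_srs = (1 − 579/3900)·260.7/579 = 0.383413
Relative efficiency = V_srs / V_st = 0.383413/0.122843 = 3.1212

RE ≈ 3.121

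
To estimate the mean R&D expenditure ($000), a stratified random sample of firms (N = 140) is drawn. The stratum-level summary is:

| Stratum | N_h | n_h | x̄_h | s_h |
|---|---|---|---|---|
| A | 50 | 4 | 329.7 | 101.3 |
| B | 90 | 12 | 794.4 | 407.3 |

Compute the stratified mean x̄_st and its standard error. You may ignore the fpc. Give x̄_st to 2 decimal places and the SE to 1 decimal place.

x̄_st = Σ W_h x̄_h = (50·329.7 + 90·794.4)/140 = 628.43571
V̂(x̄_st) = Σ W_h² s_h²/n_h, with W_h = N_h/N and N = 140:
  stratum A: (50/140)²·101.3²/4 = 327.222
  stratum B: (90/140)²·407.3²/12 = 5713.16
V̂(x̄_st) = 6040.38
SE(x̄_st) = √6040.38 = 77.7199

x̄_st ≈ 628.44, SE ≈ 77.7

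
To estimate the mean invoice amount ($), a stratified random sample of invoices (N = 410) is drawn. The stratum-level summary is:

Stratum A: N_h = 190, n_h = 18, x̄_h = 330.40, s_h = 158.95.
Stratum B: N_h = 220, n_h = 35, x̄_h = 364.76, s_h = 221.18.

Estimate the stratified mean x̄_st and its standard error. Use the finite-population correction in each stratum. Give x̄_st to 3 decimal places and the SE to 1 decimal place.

x̄_st ≈ 348.837, SE ≈ 24.7

x̄_st = Σ W_h x̄_h = (190·330.40 + 220·364.76)/410 = 348.83707
V̂(x̄_st) = Σ W_h² (1 − n_h/N_h) s_h²/n_h, with W_h = N_h/N and N = 410:
  stratum A: (190/410)²·(1 − 18/190)·158.95²/18 = 272.874
  stratum B: (220/410)²·(1 − 35/220)·221.18²/35 = 338.416
V̂(x̄_st) = 611.29
SE(x̄_st) = √611.29 = 24.7243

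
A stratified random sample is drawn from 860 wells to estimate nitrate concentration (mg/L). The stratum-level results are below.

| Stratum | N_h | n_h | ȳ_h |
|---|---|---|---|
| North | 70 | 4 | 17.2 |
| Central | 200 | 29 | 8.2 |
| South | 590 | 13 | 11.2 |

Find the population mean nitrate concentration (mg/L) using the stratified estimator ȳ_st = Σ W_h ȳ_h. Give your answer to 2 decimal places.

N = Σ N_h = 860. Stratum weights W_h = N_h/N.
ȳ_st = (70·17.2 + 200·8.2 + 590·11.2) / 860 = 10.9907

ȳ_st ≈ 10.99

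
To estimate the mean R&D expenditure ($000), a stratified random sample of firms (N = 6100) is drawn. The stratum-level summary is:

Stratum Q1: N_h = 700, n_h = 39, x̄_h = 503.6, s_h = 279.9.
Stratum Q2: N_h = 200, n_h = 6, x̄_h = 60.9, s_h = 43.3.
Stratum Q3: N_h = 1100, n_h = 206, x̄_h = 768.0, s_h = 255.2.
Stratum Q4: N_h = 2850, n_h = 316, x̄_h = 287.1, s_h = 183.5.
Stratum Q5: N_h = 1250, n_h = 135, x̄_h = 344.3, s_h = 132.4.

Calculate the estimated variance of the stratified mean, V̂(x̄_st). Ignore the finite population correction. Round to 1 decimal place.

V̂(x̄_st) ≈ 65.8

V̂(x̄_st) = Σ W_h² s_h²/n_h, with W_h = N_h/N and N = 6100:
  stratum Q1: (700/6100)²·279.9²/39 = 26.4532
  stratum Q2: (200/6100)²·43.3²/6 = 0.335911
  stratum Q3: (1100/6100)²·255.2²/206 = 10.2806
  stratum Q4: (2850/6100)²·183.5²/316 = 23.2603
  stratum Q5: (1250/6100)²·132.4²/135 = 5.45259
V̂(x̄_st) = 65.7826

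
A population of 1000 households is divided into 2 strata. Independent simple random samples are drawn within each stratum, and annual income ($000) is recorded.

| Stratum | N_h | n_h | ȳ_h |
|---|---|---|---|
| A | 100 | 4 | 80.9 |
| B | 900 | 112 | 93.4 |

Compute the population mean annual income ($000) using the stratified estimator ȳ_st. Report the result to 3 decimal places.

ȳ_st ≈ 92.150

N = Σ N_h = 1000. Stratum weights W_h = N_h/N.
ȳ_st = (100·80.9 + 900·93.4) / 1000 = 92.15000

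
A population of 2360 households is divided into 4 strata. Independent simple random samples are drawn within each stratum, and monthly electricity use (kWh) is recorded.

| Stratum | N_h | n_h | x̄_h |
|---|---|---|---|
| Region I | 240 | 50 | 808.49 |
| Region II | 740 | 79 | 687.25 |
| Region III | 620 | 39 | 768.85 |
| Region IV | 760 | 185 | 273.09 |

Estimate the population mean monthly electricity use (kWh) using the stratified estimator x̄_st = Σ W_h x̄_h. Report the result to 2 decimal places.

x̄_st ≈ 587.64

N = Σ N_h = 2360. Stratum weights W_h = N_h/N.
x̄_st = (240·808.49 + 740·687.25 + 620·768.85 + 760·273.09) / 2360 = 587.6432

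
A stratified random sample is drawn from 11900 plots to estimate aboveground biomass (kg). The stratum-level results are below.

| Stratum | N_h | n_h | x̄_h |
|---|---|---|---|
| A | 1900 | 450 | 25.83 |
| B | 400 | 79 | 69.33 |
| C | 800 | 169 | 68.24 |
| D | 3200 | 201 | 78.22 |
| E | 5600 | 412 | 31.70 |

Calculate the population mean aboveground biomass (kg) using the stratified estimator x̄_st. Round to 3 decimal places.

x̄_st ≈ 46.994

N = Σ N_h = 11900. Stratum weights W_h = N_h/N.
x̄_st = (1900·25.83 + 400·69.33 + 800·68.24 + 3200·78.22 + 5600·31.70) / 11900 = 46.99370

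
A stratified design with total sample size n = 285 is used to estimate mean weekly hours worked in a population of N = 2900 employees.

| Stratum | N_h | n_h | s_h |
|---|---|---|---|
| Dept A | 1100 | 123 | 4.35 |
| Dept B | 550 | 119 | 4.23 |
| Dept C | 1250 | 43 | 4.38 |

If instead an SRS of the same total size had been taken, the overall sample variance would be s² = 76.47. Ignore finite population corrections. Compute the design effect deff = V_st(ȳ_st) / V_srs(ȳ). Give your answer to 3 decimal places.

V̂(ȳ_st) = Σ W_h² s_h²/n_h, with W_h = N_h/N and N = 2900:
  stratum Dept A: (1100/2900)²·4.35²/123 = 0.0221341
  stratum Dept B: (550/2900)²·4.23²/119 = 0.00540833
  stratum Dept C: (1250/2900)²·4.38²/43 = 0.0828903
V_st = 0.110433
V_srs = s²/n = 76.47/285 = 0.268316
deff = V_st / V_srs = 0.110433/0.268316 = 0.4116

deff ≈ 0.412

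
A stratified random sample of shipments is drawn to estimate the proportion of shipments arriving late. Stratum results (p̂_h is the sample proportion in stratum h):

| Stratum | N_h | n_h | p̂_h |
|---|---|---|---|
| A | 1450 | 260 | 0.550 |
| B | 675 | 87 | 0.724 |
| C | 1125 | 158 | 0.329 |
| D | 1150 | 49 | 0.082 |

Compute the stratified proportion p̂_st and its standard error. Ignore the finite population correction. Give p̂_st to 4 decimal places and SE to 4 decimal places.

N = 4400; stratum weights W_h = N_h/N.
p̂_st = Σ W_h p̂_h = (1450·0.550 + 675·0.724 + 1125·0.329 + 1150·0.082)/4400 = 0.39787
V̂(p̂_st) = Σ W_h² p̂_h(1−p̂_h)/(n_h−1):
  stratum A: (1450/4400)²·0.550·0.450/259 = 0.000103778
  stratum B: (675/4400)²·0.724·0.276/86 = 5.46829e-05
  stratum C: (1125/4400)²·0.329·0.671/157 = 9.19218e-05
  stratum D: (1150/4400)²·0.082·0.918/48 = 0.000107129
V̂(p̂_st) = 0.000357512; SE = √V̂ = 0.018908

p̂_st ≈ 0.3979, SE ≈ 0.0189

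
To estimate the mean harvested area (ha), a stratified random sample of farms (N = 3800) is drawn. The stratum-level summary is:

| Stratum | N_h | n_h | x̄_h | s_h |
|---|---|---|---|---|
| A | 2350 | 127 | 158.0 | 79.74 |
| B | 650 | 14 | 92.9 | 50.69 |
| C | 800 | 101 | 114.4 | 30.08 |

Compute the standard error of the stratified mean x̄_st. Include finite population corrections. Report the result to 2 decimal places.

V̂(x̄_st) = Σ W_h² (1 − n_h/N_h) s_h²/n_h, with W_h = N_h/N and N = 3800:
  stratum A: (2350/3800)²·(1 − 127/2350)·79.74²/127 = 18.1129
  stratum B: (650/3800)²·(1 − 14/650)·50.69²/14 = 5.25436
  stratum C: (800/3800)²·(1 − 101/800)·30.08²/101 = 0.346924
V̂(x̄_st) = 23.7142
SE(x̄_st) = √23.7142 = 4.86972

SE(x̄_st) ≈ 4.87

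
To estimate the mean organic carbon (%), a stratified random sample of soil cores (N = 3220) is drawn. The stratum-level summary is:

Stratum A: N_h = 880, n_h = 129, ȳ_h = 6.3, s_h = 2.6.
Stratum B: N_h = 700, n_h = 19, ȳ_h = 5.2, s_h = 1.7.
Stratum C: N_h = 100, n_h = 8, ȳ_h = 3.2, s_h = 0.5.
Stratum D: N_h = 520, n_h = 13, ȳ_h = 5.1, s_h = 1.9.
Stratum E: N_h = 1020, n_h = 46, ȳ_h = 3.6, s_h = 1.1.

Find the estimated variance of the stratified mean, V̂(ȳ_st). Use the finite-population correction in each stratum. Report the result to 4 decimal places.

V̂(ȳ_st) ≈ 0.0199

V̂(ȳ_st) = Σ W_h² (1 − n_h/N_h) s_h²/n_h, with W_h = N_h/N and N = 3220:
  stratum A: (880/3220)²·(1 − 129/880)·2.6²/129 = 0.00334016
  stratum B: (700/3220)²·(1 − 19/700)·1.7²/19 = 0.00699323
  stratum C: (100/3220)²·(1 − 8/100)·0.5²/8 = 2.77285e-05
  stratum D: (520/3220)²·(1 − 13/520)·1.9²/13 = 0.00706095
  stratum E: (1020/3220)²·(1 − 46/1020)·1.1²/46 = 0.00252043
V̂(ȳ_st) = 0.0199425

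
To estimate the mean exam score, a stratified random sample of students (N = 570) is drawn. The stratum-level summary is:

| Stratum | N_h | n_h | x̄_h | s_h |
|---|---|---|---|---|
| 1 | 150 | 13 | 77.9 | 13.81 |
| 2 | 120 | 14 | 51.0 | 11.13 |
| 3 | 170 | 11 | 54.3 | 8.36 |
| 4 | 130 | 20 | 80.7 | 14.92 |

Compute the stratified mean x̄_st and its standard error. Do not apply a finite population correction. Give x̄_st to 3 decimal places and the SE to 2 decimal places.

x̄_st ≈ 65.837, SE ≈ 1.60

x̄_st = Σ W_h x̄_h = (150·77.9 + 120·51.0 + 170·54.3 + 130·80.7)/570 = 65.83684
V̂(x̄_st) = Σ W_h² s_h²/n_h, with W_h = N_h/N and N = 570:
  stratum 1: (150/570)²·13.81²/13 = 1.01596
  stratum 2: (120/570)²·11.13²/14 = 0.392171
  stratum 3: (170/570)²·8.36²/11 = 0.565156
  stratum 4: (130/570)²·14.92²/20 = 0.578955
V̂(x̄_st) = 2.55224
SE(x̄_st) = √2.55224 = 1.59757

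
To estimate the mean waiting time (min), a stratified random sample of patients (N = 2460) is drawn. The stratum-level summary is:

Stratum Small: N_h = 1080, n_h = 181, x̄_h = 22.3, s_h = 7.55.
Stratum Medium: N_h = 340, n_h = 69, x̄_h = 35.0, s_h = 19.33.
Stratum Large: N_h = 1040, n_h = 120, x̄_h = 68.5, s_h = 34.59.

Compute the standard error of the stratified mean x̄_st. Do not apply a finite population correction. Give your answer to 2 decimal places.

SE(x̄_st) ≈ 1.40

V̂(x̄_st) = Σ W_h² s_h²/n_h, with W_h = N_h/N and N = 2460:
  stratum Small: (1080/2460)²·7.55²/181 = 0.0607005
  stratum Medium: (340/2460)²·19.33²/69 = 0.103443
  stratum Large: (1040/2460)²·34.59²/120 = 1.78204
V̂(x̄_st) = 1.94618
SE(x̄_st) = √1.94618 = 1.39506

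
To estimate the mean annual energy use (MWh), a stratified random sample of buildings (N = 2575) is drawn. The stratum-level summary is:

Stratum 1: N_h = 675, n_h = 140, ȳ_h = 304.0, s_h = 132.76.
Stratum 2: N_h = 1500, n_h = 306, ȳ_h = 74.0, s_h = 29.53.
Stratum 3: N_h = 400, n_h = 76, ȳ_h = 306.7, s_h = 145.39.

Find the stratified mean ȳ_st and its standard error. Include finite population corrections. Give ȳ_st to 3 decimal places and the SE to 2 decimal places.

ȳ_st = Σ W_h ȳ_h = (675·304.0 + 1500·74.0 + 400·306.7)/2575 = 170.43883
V̂(ȳ_st) = Σ W_h² (1 − n_h/N_h) s_h²/n_h, with W_h = N_h/N and N = 2575:
  stratum 1: (675/2575)²·(1 − 140/675)·132.76²/140 = 6.85661
  stratum 2: (1500/2575)²·(1 − 306/1500)·29.53²/306 = 0.769744
  stratum 3: (400/2575)²·(1 − 76/400)·145.39²/76 = 5.43633
V̂(ȳ_st) = 13.0627
SE(ȳ_st) = √13.0627 = 3.61423

ȳ_st ≈ 170.439, SE ≈ 3.61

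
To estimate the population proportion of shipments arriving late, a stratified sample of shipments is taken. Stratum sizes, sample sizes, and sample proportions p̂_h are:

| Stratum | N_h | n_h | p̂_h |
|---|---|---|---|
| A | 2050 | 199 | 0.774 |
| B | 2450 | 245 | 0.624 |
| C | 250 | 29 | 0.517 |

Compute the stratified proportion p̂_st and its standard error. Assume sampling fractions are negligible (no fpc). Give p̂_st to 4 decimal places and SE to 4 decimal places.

p̂_st ≈ 0.6831, SE ≈ 0.0211

N = 4750; stratum weights W_h = N_h/N.
p̂_st = Σ W_h p̂_h = (2050·0.774 + 2450·0.624 + 250·0.517)/4750 = 0.68311
V̂(p̂_st) = Σ W_h² p̂_h(1−p̂_h)/(n_h−1):
  stratum A: (2050/4750)²·0.774·0.226/198 = 0.000164553
  stratum B: (2450/4750)²·0.624·0.376/244 = 0.000255816
  stratum C: (250/4750)²·0.517·0.483/28 = 2.47043e-05
V̂(p̂_st) = 0.000445073; SE = √V̂ = 0.0210967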